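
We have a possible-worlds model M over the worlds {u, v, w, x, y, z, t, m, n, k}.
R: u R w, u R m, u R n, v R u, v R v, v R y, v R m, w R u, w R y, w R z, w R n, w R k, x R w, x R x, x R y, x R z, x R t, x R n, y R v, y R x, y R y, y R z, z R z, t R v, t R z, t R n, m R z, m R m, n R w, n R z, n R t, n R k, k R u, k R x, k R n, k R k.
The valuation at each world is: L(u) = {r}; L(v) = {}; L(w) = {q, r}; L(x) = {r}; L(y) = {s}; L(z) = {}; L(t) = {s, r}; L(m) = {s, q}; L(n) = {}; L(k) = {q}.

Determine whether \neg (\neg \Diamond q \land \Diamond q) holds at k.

Yes

At k: \neg \Diamond q \land \Diamond q is false, so \neg (\neg \Diamond q \land \Diamond q) is true.
  At k: \neg \Diamond q is false, \Diamond q is true, so \neg \Diamond q \land \Diamond q is false.
    At k: \Diamond q is true, so \neg \Diamond q is false.
      At k: \Diamond q requires q at some successor in {u, x, n, k}.
        q holds at k, so \Diamond q is true at k.
    At k: \Diamond q requires q at some successor in {u, x, n, k}.
      q holds at k, so \Diamond q is true at k.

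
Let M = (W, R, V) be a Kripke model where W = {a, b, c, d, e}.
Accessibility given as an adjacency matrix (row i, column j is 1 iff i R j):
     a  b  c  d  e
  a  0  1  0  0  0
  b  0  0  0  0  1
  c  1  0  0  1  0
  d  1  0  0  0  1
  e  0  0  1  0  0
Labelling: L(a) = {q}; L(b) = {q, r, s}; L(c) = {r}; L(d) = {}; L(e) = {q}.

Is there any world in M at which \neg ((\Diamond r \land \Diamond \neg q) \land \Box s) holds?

Yes

Let φ = \neg ((\Diamond r \land \Diamond \neg q) \land \Box s). Evaluate φ at each world:
  a (successors {b}): φ is true.
  b (successors {e}): φ is true.
  c (successors {a, d}): φ is true.
  d (successors {a, e}): φ is true.
  e (successors {c}): φ is true.
Detail at a (witness):
  At a: (\Diamond r \land \Diamond \neg q) \land \Box s is false, so \neg ((\Diamond r \land \Diamond \neg q) \land \Box s) is true.
    At a: \Diamond r \land \Diamond \neg q is false, \Box s is true, so (\Diamond r \land \Diamond \neg q) \land \Box s is false.
      At a: \Diamond r is true, \Diamond \neg q is false, so \Diamond r \land \Diamond \neg q is false.
      At a: \Box s requires s at every successor {b}.
        At b: s is true.
      So \Box s is true at a.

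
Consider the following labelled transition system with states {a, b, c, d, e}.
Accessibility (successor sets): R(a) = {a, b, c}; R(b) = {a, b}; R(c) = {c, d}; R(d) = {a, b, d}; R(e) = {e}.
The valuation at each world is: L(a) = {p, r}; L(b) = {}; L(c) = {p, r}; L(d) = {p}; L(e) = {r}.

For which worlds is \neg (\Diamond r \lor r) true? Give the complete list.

none

Let φ = \neg (\Diamond r \lor r). Evaluate φ at each world:
  a (successors {a, b, c}): φ is false.
  b (successors {a, b}): φ is false.
  c (successors {c, d}): φ is false.
  d (successors {a, b, d}): φ is false.
  e (successors {e}): φ is false.
For instance, at a:
  At a: \Diamond r \lor r is true, so \neg (\Diamond r \lor r) is false.
    At a: \Diamond r is true, r is true, so \Diamond r \lor r is true.
      At a: \Diamond r requires r at some successor in {a, b, c}.
        r holds at a, so \Diamond r is true at a.
Satisfying worlds: none.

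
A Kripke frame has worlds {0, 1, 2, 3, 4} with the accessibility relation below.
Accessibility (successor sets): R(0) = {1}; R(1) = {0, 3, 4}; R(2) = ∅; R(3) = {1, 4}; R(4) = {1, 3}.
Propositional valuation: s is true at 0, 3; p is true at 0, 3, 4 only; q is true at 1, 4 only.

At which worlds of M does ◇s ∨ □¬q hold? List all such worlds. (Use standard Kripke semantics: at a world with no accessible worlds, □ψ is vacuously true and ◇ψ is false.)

Recall that □ψ holds at a world iff ψ holds at every accessible world, and ◇ψ holds iff ψ holds at some accessible world.
Let φ = ◇s ∨ □¬q. Evaluate φ at each world:
  0 (successors {1}): φ is false.
  1 (successors {0, 3, 4}): φ is true.
  2 (successors ∅): φ is true.
  3 (successors {1, 4}): φ is false.
  4 (successors {1, 3}): φ is true.
For instance, at 1:
  At 1: ◇s is true, □¬q is false, so ◇s ∨ □¬q is true.
    At 1: ◇s requires s at some successor in {0, 3, 4}.
      s holds at 0, so ◇s is true at 1.
    At 1: □¬q requires ¬q at every successor {0, 3, 4}.
      ¬q fails at 4, so □¬q is false at 1.
Satisfying worlds: {1, 2, 4}

1, 2, 4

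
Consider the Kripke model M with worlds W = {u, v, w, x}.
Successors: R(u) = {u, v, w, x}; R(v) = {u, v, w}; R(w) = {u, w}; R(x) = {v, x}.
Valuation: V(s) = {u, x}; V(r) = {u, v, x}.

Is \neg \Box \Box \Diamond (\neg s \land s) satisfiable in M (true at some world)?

Yes

Recall that \Box ψ holds at a world iff ψ holds at every accessible world, and \Diamond ψ holds iff ψ holds at some accessible world.
Let φ = \neg \Box \Box \Diamond (\neg s \land s). Evaluate φ at each world:
  u (successors {u, v, w, x}): φ is true.
  v (successors {u, v, w}): φ is true.
  w (successors {u, w}): φ is true.
  x (successors {v, x}): φ is true.
Detail at u (witness):
  At u: \Box \Box \Diamond (\neg s \land s) is false, so \neg \Box \Box \Diamond (\neg s \land s) is true.
    At u: \Box \Box \Diamond (\neg s \land s) requires \Box \Diamond (\neg s \land s) at every successor {u, v, w, x}.
      \Box \Diamond (\neg s \land s) fails at u, so \Box \Box \Diamond (\neg s \land s) is false at u.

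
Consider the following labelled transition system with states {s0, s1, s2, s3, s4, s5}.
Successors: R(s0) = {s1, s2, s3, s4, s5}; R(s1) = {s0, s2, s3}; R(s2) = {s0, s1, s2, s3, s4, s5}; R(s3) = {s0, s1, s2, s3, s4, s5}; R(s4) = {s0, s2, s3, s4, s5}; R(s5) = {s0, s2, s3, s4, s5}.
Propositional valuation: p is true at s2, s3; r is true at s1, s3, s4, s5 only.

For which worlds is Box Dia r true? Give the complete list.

Let φ = Box Dia r. Evaluate φ at each world:
  s0 (successors {s1, s2, s3, s4, s5}): φ is true.
  s1 (successors {s0, s2, s3}): φ is true.
  s2 (successors {s0, s1, s2, s3, s4, s5}): φ is true.
  s3 (successors {s0, s1, s2, s3, s4, s5}): φ is true.
  s4 (successors {s0, s2, s3, s4, s5}): φ is true.
  s5 (successors {s0, s2, s3, s4, s5}): φ is true.
For instance, at s5:
  At s5: Box Dia r requires Dia r at every successor {s0, s2, s3, s4, s5}.
    At s0: Dia r is true.
    At s2: Dia r is true.
    At s3: Dia r is true.
    At s4: Dia r is true.
    At s5: Dia r is true.
  So Box Dia r is true at s5.
Satisfying worlds: {s0, s1, s2, s3, s4, s5}

s0, s1, s2, s3, s4, s5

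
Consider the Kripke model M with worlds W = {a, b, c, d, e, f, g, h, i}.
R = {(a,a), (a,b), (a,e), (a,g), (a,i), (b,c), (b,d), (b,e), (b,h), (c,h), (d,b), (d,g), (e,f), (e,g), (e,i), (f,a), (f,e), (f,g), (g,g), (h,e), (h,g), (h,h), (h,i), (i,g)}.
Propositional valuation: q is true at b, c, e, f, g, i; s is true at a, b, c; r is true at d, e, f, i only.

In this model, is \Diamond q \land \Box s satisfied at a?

At a: \Diamond q is true, \Box s is false, so \Diamond q \land \Box s is false.
  At a: \Diamond q requires q at some successor in {a, b, e, g, i}.
    q holds at b, so \Diamond q is true at a.
  At a: \Box s requires s at every successor {a, b, e, g, i}.
    s fails at e, so \Box s is false at a.

No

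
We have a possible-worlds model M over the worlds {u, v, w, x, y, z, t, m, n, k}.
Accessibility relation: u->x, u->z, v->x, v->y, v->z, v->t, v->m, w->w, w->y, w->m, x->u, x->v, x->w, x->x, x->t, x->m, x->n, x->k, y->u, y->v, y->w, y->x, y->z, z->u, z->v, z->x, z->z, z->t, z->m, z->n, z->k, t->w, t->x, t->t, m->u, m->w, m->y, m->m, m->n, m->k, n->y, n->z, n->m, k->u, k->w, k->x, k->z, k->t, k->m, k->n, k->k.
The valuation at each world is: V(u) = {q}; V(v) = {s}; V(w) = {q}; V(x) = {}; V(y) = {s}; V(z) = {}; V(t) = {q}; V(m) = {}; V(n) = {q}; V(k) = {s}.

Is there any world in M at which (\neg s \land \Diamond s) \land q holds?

Let φ = (\neg s \land \Diamond s) \land q. Evaluate φ at each world:
  u (successors {x, z}): φ is false.
  v (successors {x, y, z, t, m}): φ is false.
  w (successors {w, y, m}): φ is true.
  x (successors {u, v, w, x, t, m, n, k}): φ is false.
  y (successors {u, v, w, x, z}): φ is false.
  z (successors {u, v, x, z, t, m, n, k}): φ is false.
  t (successors {w, x, t}): φ is false.
  m (successors {u, w, y, m, n, k}): φ is false.
  n (successors {y, z, m}): φ is true.
  k (successors {u, w, x, z, t, m, n, k}): φ is false.
Detail at w (witness):
  At w: \neg s \land \Diamond s is true, q is true, so (\neg s \land \Diamond s) \land q is true.
    At w: \neg s is true, \Diamond s is true, so \neg s \land \Diamond s is true.
      At w: \Diamond s requires s at some successor in {w, y, m}.
        s holds at y, so \Diamond s is true at w.

Yes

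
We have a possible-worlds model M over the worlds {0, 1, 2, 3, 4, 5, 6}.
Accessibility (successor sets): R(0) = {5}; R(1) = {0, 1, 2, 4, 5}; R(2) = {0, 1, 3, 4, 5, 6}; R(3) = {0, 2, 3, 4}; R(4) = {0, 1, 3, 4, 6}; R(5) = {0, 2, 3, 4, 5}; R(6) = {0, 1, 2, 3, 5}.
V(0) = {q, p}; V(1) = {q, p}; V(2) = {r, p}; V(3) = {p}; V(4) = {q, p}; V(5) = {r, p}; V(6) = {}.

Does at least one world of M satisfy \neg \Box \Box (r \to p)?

No

Recall that \Box ψ holds at a world iff ψ holds at every accessible world, and \Diamond ψ holds iff ψ holds at some accessible world.
Let φ = \neg \Box \Box (r \to p). Evaluate φ at each world:
  0 (successors {5}): φ is false.
  1 (successors {0, 1, 2, 4, 5}): φ is false.
  2 (successors {0, 1, 3, 4, 5, 6}): φ is false.
  3 (successors {0, 2, 3, 4}): φ is false.
  4 (successors {0, 1, 3, 4, 6}): φ is false.
  5 (successors {0, 2, 3, 4, 5}): φ is false.
  6 (successors {0, 1, 2, 3, 5}): φ is false.
For instance, at 5:
  At 5: \Box \Box (r \to p) is true, so \neg \Box \Box (r \to p) is false.
    At 5: \Box \Box (r \to p) requires \Box (r \to p) at every successor {0, 2, 3, 4, 5}.
      At 0: \Box (r \to p) is true.
      At 2: \Box (r \to p) is true.
      At 3: \Box (r \to p) is true.
      At 4: \Box (r \to p) is true.
      At 5: \Box (r \to p) is true.
    So \Box \Box (r \to p) is true at 5.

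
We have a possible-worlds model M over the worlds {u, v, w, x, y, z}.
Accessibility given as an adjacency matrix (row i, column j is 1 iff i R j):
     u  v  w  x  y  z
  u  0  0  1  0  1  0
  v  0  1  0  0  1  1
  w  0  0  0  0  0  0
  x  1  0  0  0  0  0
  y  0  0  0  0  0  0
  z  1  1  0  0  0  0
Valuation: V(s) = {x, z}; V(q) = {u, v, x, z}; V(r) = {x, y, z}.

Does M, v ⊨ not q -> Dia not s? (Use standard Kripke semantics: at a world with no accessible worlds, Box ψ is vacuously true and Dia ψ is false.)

Yes

At v: not q is false, Dia not s is true, so not q -> Dia not s is true.
  At v: Dia not s requires not s at some successor in {v, y, z}.
    not s holds at v, so Dia not s is true at v.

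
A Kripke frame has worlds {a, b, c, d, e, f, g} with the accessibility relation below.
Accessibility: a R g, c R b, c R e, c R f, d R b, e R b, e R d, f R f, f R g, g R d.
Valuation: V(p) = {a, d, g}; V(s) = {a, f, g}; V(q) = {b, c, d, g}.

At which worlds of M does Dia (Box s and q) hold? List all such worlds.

c, d, e

Let φ = Dia (Box s and q). Evaluate φ at each world:
  a (successors {g}): φ is false.
  b (successors ∅): φ is false.
  c (successors {b, e, f}): φ is true.
  d (successors {b}): φ is true.
  e (successors {b, d}): φ is true.
  f (successors {f, g}): φ is false.
  g (successors {d}): φ is false.
For instance, at g:
  At g: Dia (Box s and q) requires Box s and q at some successor in {d}.
    At d: Box s and q is false.
  So Dia (Box s and q) is false at g.
Satisfying worlds: {c, d, e}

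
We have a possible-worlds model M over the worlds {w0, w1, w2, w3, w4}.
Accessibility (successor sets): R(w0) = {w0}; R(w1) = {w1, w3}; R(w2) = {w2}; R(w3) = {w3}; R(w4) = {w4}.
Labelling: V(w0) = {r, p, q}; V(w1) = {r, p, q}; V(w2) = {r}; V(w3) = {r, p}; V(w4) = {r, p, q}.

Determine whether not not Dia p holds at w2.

No

At w2: not Dia p is true, so not not Dia p is false.
  At w2: Dia p is false, so not Dia p is true.
    At w2: Dia p requires p at some successor in {w2}.
      At w2: p is false.
    So Dia p is false at w2.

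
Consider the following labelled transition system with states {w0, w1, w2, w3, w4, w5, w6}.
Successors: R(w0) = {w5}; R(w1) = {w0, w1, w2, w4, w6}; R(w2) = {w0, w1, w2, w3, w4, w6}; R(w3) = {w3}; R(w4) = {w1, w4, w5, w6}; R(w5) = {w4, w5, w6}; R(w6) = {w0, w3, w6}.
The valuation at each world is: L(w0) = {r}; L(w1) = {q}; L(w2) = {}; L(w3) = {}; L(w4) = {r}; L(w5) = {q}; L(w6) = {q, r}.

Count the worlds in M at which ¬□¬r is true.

Let φ = ¬□¬r. Evaluate φ at each world:
  w0 (successors {w5}): φ is false.
  w1 (successors {w0, w1, w2, w4, w6}): φ is true.
  w2 (successors {w0, w1, w2, w3, w4, w6}): φ is true.
  w3 (successors {w3}): φ is false.
  w4 (successors {w1, w4, w5, w6}): φ is true.
  w5 (successors {w4, w5, w6}): φ is true.
  w6 (successors {w0, w3, w6}): φ is true.
For instance, at w6:
  At w6: □¬r is false, so ¬□¬r is true.
    At w6: □¬r requires ¬r at every successor {w0, w3, w6}.
      ¬r fails at w0, so □¬r is false at w6.
Satisfying worlds: {w1, w2, w4, w5, w6}

5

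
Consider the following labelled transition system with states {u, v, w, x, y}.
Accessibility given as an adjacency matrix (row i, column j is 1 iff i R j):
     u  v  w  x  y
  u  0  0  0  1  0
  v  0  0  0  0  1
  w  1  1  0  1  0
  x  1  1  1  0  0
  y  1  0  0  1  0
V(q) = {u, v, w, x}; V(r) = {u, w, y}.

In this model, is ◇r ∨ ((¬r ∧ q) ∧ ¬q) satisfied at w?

Yes

At w: ◇r is true, (¬r ∧ q) ∧ ¬q is false, so ◇r ∨ ((¬r ∧ q) ∧ ¬q) is true.
  At w: ◇r requires r at some successor in {u, v, x}.
    r holds at u, so ◇r is true at w.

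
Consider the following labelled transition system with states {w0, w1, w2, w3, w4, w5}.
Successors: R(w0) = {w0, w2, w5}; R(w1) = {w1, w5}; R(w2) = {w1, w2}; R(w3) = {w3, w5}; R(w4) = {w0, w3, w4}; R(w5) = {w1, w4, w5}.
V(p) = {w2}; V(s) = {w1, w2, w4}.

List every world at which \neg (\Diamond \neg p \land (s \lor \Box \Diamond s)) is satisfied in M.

Let φ = \neg (\Diamond \neg p \land (s \lor \Box \Diamond s)). Evaluate φ at each world:
  w0 (successors {w0, w2, w5}): φ is false.
  w1 (successors {w1, w5}): φ is false.
  w2 (successors {w1, w2}): φ is false.
  w3 (successors {w3, w5}): φ is true.
  w4 (successors {w0, w3, w4}): φ is false.
  w5 (successors {w1, w4, w5}): φ is false.
For instance, at w3:
  At w3: \Diamond \neg p \land (s \lor \Box \Diamond s) is false, so \neg (\Diamond \neg p \land (s \lor \Box \Diamond s)) is true.
    At w3: \Diamond \neg p is true, s \lor \Box \Diamond s is false, so \Diamond \neg p \land (s \lor \Box \Diamond s) is false.
      At w3: \Diamond \neg p requires \neg p at some successor in {w3, w5}.
        \neg p holds at w3, so \Diamond \neg p is true at w3.
      At w3: s is false, \Box \Diamond s is false, so s \lor \Box \Diamond s is false.
Satisfying worlds: {w3}

w3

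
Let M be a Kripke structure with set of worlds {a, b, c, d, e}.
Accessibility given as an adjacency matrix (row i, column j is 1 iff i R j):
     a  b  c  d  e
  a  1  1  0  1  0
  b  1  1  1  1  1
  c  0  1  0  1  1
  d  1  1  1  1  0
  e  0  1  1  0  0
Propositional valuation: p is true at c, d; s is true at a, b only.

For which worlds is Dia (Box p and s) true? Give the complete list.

none

Let φ = Dia (Box p and s). Evaluate φ at each world:
  a (successors {a, b, d}): φ is false.
  b (successors {a, b, c, d, e}): φ is false.
  c (successors {b, d, e}): φ is false.
  d (successors {a, b, c, d}): φ is false.
  e (successors {b, c}): φ is false.
For instance, at c:
  At c: Dia (Box p and s) requires Box p and s at some successor in {b, d, e}.
    At b: Box p and s is false.
    At d: Box p and s is false.
    At e: Box p and s is false.
  So Dia (Box p and s) is false at c.
Satisfying worlds: none.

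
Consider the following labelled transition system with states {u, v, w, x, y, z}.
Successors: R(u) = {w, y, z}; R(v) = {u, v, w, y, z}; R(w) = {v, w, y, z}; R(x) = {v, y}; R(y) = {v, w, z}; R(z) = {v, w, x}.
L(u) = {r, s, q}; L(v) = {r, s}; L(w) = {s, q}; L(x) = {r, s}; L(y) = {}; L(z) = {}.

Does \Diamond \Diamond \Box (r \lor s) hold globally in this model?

Yes

Recall that \Box ψ holds at a world iff ψ holds at every accessible world, and \Diamond ψ holds iff ψ holds at some accessible world.
Let φ = \Diamond \Diamond \Box (r \lor s). Evaluate φ at each world:
  u (successors {w, y, z}): φ is true.
  v (successors {u, v, w, y, z}): φ is true.
  w (successors {v, w, y, z}): φ is true.
  x (successors {v, y}): φ is true.
  y (successors {v, w, z}): φ is true.
  z (successors {v, w, x}): φ is true.
For instance, at x:
  At x: \Diamond \Diamond \Box (r \lor s) requires \Diamond \Box (r \lor s) at some successor in {v, y}.
    \Diamond \Box (r \lor s) holds at v, so \Diamond \Diamond \Box (r \lor s) is true at x.
      At v: \Diamond \Box (r \lor s) requires \Box (r \lor s) at some successor in {u, v, w, y, z}.
        \Box (r \lor s) holds at z, so \Diamond \Box (r \lor s) is true at v.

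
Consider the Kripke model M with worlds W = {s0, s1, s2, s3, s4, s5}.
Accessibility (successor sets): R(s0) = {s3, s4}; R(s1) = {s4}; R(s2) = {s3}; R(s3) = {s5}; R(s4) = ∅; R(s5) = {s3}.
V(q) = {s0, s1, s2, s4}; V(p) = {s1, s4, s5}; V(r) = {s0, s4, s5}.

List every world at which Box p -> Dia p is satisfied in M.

s0, s1, s2, s3, s5

Recall that Box ψ holds at a world iff ψ holds at every accessible world, and Dia ψ holds iff ψ holds at some accessible world.
Let φ = Box p -> Dia p. Evaluate φ at each world:
  s0 (successors {s3, s4}): φ is true.
  s1 (successors {s4}): φ is true.
  s2 (successors {s3}): φ is true.
  s3 (successors {s5}): φ is true.
  s4 (successors ∅): φ is false.
  s5 (successors {s3}): φ is true.
For instance, at s1:
  At s1: Box p is true, Dia p is true, so Box p -> Dia p is true.
    At s1: Box p requires p at every successor {s4}.
      At s4: p is true.
    So Box p is true at s1.
    At s1: Dia p requires p at some successor in {s4}.
      p holds at s4, so Dia p is true at s1.
Satisfying worlds: {s0, s1, s2, s3, s5}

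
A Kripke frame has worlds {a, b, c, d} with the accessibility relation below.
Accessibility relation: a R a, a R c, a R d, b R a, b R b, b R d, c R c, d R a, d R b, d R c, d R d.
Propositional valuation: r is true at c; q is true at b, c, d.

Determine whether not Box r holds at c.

At c: Box r is true, so not Box r is false.
  At c: Box r requires r at every successor {c}.
    At c: r is true.
  So Box r is true at c.

No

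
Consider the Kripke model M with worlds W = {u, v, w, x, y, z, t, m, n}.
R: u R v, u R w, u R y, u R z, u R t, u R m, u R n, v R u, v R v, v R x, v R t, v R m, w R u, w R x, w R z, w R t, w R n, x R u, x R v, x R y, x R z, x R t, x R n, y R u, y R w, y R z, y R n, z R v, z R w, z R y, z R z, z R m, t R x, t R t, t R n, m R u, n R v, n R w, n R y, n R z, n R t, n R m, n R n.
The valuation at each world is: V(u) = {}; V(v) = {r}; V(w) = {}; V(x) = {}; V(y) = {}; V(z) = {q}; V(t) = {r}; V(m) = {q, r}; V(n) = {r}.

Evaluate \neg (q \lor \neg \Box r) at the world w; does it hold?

No

At w: q \lor \neg \Box r is true, so \neg (q \lor \neg \Box r) is false.
  At w: q is false, \neg \Box r is true, so q \lor \neg \Box r is true.
    At w: \Box r is false, so \neg \Box r is true.
      At w: \Box r requires r at every successor {u, x, z, t, n}.
        r fails at u, so \Box r is false at w.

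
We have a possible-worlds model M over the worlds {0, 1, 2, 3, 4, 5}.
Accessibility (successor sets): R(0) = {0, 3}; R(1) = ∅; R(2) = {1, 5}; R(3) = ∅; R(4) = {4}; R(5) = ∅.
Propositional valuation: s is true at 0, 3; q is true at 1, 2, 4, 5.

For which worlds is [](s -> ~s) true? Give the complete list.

1, 2, 3, 4, 5

Let φ = [](s -> ~s). Evaluate φ at each world:
  0 (successors {0, 3}): φ is false.
  1 (successors ∅): φ is true.
  2 (successors {1, 5}): φ is true.
  3 (successors ∅): φ is true.
  4 (successors {4}): φ is true.
  5 (successors ∅): φ is true.
For instance, at 2:
  At 2: [](s -> ~s) requires s -> ~s at every successor {1, 5}.
    At 1: s -> ~s is true.
    At 5: s -> ~s is true.
  So [](s -> ~s) is true at 2.
Satisfying worlds: {1, 2, 3, 4, 5}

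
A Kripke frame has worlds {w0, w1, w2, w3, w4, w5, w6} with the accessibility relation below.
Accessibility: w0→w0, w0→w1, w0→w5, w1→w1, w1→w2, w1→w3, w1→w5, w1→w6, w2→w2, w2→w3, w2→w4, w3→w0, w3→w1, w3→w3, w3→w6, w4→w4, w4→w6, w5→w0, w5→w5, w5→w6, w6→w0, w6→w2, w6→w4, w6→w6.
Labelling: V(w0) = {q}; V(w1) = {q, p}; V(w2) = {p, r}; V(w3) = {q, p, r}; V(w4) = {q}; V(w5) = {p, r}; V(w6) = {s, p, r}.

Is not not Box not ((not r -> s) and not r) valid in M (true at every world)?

Let φ = not not Box not ((not r -> s) and not r). Evaluate φ at each world:
  w0 (successors {w0, w1, w5}): φ is true.
  w1 (successors {w1, w2, w3, w5, w6}): φ is true.
  w2 (successors {w2, w3, w4}): φ is true.
  w3 (successors {w0, w1, w3, w6}): φ is true.
  w4 (successors {w4, w6}): φ is true.
  w5 (successors {w0, w5, w6}): φ is true.
  w6 (successors {w0, w2, w4, w6}): φ is true.
For instance, at w2:
  At w2: not Box not ((not r -> s) and not r) is false, so not not Box not ((not r -> s) and not r) is true.
    At w2: Box not ((not r -> s) and not r) is true, so not Box not ((not r -> s) and not r) is false.
      At w2: Box not ((not r -> s) and not r) requires not ((not r -> s) and not r) at every successor {w2, w3, w4}.
        At w2: not ((not r -> s) and not r) is true.
        At w3: not ((not r -> s) and not r) is true.
        At w4: not ((not r -> s) and not r) is true.
      So Box not ((not r -> s) and not r) is true at w2.

Yes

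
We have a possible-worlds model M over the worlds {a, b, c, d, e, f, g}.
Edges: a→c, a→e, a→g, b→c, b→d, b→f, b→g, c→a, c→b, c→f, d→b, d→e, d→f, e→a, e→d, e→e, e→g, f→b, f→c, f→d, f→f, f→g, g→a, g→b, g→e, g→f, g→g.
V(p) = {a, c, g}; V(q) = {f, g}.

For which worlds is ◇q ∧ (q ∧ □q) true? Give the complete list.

none

Recall that □ψ holds at a world iff ψ holds at every accessible world, and ◇ψ holds iff ψ holds at some accessible world.
Let φ = ◇q ∧ (q ∧ □q). Evaluate φ at each world:
  a (successors {c, e, g}): φ is false.
  b (successors {c, d, f, g}): φ is false.
  c (successors {a, b, f}): φ is false.
  d (successors {b, e, f}): φ is false.
  e (successors {a, d, e, g}): φ is false.
  f (successors {b, c, d, f, g}): φ is false.
  g (successors {a, b, e, f, g}): φ is false.
For instance, at a:
  At a: ◇q is true, q ∧ □q is false, so ◇q ∧ (q ∧ □q) is false.
    At a: ◇q requires q at some successor in {c, e, g}.
      q holds at g, so ◇q is true at a.
    At a: q is false, □q is false, so q ∧ □q is false.
      At a: □q requires q at every successor {c, e, g}.
        q fails at c, so □q is false at a.
Satisfying worlds: none.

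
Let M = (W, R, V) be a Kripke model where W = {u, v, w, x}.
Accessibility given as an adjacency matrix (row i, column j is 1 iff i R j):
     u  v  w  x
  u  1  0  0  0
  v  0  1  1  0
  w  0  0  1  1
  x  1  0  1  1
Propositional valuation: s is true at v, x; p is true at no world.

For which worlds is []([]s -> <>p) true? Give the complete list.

Let φ = []([]s -> <>p). Evaluate φ at each world:
  u (successors {u}): φ is true.
  v (successors {v, w}): φ is true.
  w (successors {w, x}): φ is true.
  x (successors {u, w, x}): φ is true.
For instance, at x:
  At x: []([]s -> <>p) requires []s -> <>p at every successor {u, w, x}.
      At u: []s is false, <>p is false, so []s -> <>p is true.
      At w: []s is false, <>p is false, so []s -> <>p is true.
      At x: []s is false, <>p is false, so []s -> <>p is true.
  So []([]s -> <>p) is true at x.
Satisfying worlds: {u, v, w, x}

u, v, w, x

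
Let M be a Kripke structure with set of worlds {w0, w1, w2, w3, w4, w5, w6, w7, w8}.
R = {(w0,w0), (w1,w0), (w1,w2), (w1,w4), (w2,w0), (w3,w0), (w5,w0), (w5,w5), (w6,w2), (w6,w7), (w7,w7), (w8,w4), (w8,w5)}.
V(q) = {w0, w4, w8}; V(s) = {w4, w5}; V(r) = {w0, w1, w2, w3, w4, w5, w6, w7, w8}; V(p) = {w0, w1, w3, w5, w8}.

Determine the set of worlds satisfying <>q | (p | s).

w0, w1, w2, w3, w4, w5, w8

Let φ = <>q | (p | s). Evaluate φ at each world:
  w0 (successors {w0}): φ is true.
  w1 (successors {w0, w2, w4}): φ is true.
  w2 (successors {w0}): φ is true.
  w3 (successors {w0}): φ is true.
  w4 (successors ∅): φ is true.
  w5 (successors {w0, w5}): φ is true.
  w6 (successors {w2, w7}): φ is false.
  w7 (successors {w7}): φ is false.
  w8 (successors {w4, w5}): φ is true.
For instance, at w1:
  At w1: <>q is true, p | s is true, so <>q | (p | s) is true.
    At w1: <>q requires q at some successor in {w0, w2, w4}.
      q holds at w0, so <>q is true at w1.
Satisfying worlds: {w0, w1, w2, w3, w4, w5, w8}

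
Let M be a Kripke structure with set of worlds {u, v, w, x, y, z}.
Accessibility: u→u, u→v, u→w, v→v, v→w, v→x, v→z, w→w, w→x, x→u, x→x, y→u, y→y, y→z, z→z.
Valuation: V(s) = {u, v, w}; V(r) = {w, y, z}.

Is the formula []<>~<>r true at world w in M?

Recall that []ψ holds at a world iff ψ holds at every accessible world, and <>ψ holds iff ψ holds at some accessible world.
At w: []<>~<>r requires <>~<>r at every successor {w, x}.
    At w: <>~<>r requires ~<>r at some successor in {w, x}.
      ~<>r holds at x, so <>~<>r is true at w.
    At x: <>~<>r requires ~<>r at some successor in {u, x}.
      ~<>r holds at x, so <>~<>r is true at x.
So []<>~<>r is true at w.

Yes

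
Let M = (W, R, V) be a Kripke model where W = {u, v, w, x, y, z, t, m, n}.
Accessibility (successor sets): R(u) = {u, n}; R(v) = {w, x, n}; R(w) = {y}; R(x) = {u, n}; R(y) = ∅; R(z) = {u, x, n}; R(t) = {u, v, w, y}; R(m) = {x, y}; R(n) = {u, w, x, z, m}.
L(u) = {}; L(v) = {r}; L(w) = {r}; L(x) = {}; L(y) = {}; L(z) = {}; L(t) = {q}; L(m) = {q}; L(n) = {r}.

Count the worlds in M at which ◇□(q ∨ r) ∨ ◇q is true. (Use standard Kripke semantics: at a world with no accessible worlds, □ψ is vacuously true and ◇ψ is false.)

4

Let φ = ◇□(q ∨ r) ∨ ◇q. Evaluate φ at each world:
  u (successors {u, n}): φ is false.
  v (successors {w, x, n}): φ is false.
  w (successors {y}): φ is true.
  x (successors {u, n}): φ is false.
  y (successors ∅): φ is false.
  z (successors {u, x, n}): φ is false.
  t (successors {u, v, w, y}): φ is true.
  m (successors {x, y}): φ is true.
  n (successors {u, w, x, z, m}): φ is true.
For instance, at n:
  At n: ◇□(q ∨ r) is false, ◇q is true, so ◇□(q ∨ r) ∨ ◇q is true.
    At n: ◇□(q ∨ r) requires □(q ∨ r) at some successor in {u, w, x, z, m}.
      At u: □(q ∨ r) is false.
      At w: □(q ∨ r) is false.
      At x: □(q ∨ r) is false.
      At z: □(q ∨ r) is false.
      At m: □(q ∨ r) is false.
    So ◇□(q ∨ r) is false at n.
    At n: ◇q requires q at some successor in {u, w, x, z, m}.
      q holds at m, so ◇q is true at n.
Satisfying worlds: {w, t, m, n}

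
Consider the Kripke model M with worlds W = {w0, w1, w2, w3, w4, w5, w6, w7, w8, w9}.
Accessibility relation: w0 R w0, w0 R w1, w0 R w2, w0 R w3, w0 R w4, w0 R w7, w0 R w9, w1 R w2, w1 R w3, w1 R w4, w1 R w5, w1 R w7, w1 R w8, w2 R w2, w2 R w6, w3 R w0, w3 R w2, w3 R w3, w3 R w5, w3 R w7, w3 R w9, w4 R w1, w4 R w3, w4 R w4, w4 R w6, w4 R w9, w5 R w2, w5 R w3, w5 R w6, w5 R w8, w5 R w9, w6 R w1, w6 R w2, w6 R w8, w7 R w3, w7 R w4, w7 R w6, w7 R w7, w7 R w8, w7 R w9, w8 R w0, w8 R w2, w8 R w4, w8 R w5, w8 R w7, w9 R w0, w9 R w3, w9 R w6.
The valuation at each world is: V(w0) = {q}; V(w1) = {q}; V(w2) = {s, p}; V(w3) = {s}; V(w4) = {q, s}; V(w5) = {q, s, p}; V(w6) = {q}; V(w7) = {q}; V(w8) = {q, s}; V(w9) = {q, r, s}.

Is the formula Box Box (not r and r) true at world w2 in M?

No

At w2: Box Box (not r and r) requires Box (not r and r) at every successor {w2, w6}.
  Box (not r and r) fails at w2, so Box Box (not r and r) is false at w2.
    At w2: Box (not r and r) requires not r and r at every successor {w2, w6}.
      not r and r fails at w2, so Box (not r and r) is false at w2.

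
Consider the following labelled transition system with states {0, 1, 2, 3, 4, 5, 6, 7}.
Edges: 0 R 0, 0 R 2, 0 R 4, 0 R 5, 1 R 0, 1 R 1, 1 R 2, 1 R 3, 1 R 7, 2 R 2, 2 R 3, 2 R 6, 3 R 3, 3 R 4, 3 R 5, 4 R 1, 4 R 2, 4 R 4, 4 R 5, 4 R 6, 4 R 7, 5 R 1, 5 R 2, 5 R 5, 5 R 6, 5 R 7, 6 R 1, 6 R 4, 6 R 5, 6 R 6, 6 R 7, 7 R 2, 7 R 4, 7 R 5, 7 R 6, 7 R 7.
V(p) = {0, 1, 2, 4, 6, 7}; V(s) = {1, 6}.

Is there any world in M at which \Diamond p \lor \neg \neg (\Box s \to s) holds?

Yes

Let φ = \Diamond p \lor \neg \neg (\Box s \to s). Evaluate φ at each world:
  0 (successors {0, 2, 4, 5}): φ is true.
  1 (successors {0, 1, 2, 3, 7}): φ is true.
  2 (successors {2, 3, 6}): φ is true.
  3 (successors {3, 4, 5}): φ is true.
  4 (successors {1, 2, 4, 5, 6, 7}): φ is true.
  5 (successors {1, 2, 5, 6, 7}): φ is true.
  6 (successors {1, 4, 5, 6, 7}): φ is true.
  7 (successors {2, 4, 5, 6, 7}): φ is true.
Detail at 0 (witness):
  At 0: \Diamond p is true, \neg \neg (\Box s \to s) is true, so \Diamond p \lor \neg \neg (\Box s \to s) is true.
    At 0: \Diamond p requires p at some successor in {0, 2, 4, 5}.
      p holds at 0, so \Diamond p is true at 0.
    At 0: \neg (\Box s \to s) is false, so \neg \neg (\Box s \to s) is true.
      At 0: \Box s \to s is true, so \neg (\Box s \to s) is false.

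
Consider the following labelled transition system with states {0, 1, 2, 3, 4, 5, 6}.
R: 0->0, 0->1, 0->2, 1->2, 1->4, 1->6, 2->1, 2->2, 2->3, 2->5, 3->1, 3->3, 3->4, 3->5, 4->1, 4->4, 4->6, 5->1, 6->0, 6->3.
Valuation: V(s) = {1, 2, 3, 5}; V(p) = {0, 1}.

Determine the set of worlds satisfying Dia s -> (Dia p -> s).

Let φ = Dia s -> (Dia p -> s). Evaluate φ at each world:
  0 (successors {0, 1, 2}): φ is false.
  1 (successors {2, 4, 6}): φ is true.
  2 (successors {1, 2, 3, 5}): φ is true.
  3 (successors {1, 3, 4, 5}): φ is true.
  4 (successors {1, 4, 6}): φ is false.
  5 (successors {1}): φ is true.
  6 (successors {0, 3}): φ is false.
For instance, at 4:
  At 4: Dia s is true, Dia p -> s is false, so Dia s -> (Dia p -> s) is false.
    At 4: Dia s requires s at some successor in {1, 4, 6}.
      s holds at 1, so Dia s is true at 4.
    At 4: Dia p is true, s is false, so Dia p -> s is false.
      At 4: Dia p requires p at some successor in {1, 4, 6}.
        p holds at 1, so Dia p is true at 4.
Satisfying worlds: {1, 2, 3, 5}

1, 2, 3, 5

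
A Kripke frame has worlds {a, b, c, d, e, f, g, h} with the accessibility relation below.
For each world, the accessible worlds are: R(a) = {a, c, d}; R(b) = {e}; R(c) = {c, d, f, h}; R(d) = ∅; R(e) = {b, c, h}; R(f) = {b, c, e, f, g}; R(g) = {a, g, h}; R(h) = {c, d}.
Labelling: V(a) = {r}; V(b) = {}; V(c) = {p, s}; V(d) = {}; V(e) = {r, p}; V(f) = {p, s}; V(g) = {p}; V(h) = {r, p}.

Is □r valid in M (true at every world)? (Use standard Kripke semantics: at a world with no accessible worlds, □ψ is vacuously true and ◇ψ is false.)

Let φ = □r. Evaluate φ at each world:
  a (successors {a, c, d}): φ is false.
  b (successors {e}): φ is true.
  c (successors {c, d, f, h}): φ is false.
  d (successors ∅): φ is true.
  e (successors {b, c, h}): φ is false.
  f (successors {b, c, e, f, g}): φ is false.
  g (successors {a, g, h}): φ is false.
  h (successors {c, d}): φ is false.
Detail at a (counterexample):
  At a: □r requires r at every successor {a, c, d}.
    r fails at c, so □r is false at a.

No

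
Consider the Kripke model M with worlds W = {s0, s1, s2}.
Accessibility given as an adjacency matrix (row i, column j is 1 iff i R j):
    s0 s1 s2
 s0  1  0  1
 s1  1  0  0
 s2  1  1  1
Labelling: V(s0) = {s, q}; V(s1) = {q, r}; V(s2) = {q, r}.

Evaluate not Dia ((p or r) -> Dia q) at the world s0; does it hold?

At s0: Dia ((p or r) -> Dia q) is true, so not Dia ((p or r) -> Dia q) is false.
  At s0: Dia ((p or r) -> Dia q) requires (p or r) -> Dia q at some successor in {s0, s2}.
    (p or r) -> Dia q holds at s0, so Dia ((p or r) -> Dia q) is true at s0.
      At s0: p or r is false, Dia q is true, so (p or r) -> Dia q is true.

No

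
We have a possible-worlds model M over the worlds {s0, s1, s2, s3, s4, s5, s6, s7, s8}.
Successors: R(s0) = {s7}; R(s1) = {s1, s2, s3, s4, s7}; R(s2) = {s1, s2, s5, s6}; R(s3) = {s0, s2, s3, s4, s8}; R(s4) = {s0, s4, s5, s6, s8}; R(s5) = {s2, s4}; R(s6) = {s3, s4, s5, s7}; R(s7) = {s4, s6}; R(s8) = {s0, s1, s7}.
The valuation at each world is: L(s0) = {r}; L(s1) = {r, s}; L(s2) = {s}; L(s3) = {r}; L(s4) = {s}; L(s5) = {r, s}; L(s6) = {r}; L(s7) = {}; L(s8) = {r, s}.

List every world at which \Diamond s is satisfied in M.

Let φ = \Diamond s. Evaluate φ at each world:
  s0 (successors {s7}): φ is false.
  s1 (successors {s1, s2, s3, s4, s7}): φ is true.
  s2 (successors {s1, s2, s5, s6}): φ is true.
  s3 (successors {s0, s2, s3, s4, s8}): φ is true.
  s4 (successors {s0, s4, s5, s6, s8}): φ is true.
  s5 (successors {s2, s4}): φ is true.
  s6 (successors {s3, s4, s5, s7}): φ is true.
  s7 (successors {s4, s6}): φ is true.
  s8 (successors {s0, s1, s7}): φ is true.
For instance, at s2:
  At s2: \Diamond s requires s at some successor in {s1, s2, s5, s6}.
    s holds at s1, so \Diamond s is true at s2.
Satisfying worlds: {s1, s2, s3, s4, s5, s6, s7, s8}

s1, s2, s3, s4, s5, s6, s7, s8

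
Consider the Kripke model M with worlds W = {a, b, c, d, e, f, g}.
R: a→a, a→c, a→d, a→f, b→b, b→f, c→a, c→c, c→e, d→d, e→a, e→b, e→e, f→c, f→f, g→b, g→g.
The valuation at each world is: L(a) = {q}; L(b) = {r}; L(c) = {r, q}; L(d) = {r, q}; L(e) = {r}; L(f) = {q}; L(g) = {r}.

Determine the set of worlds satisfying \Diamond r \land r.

Let φ = \Diamond r \land r. Evaluate φ at each world:
  a (successors {a, c, d, f}): φ is false.
  b (successors {b, f}): φ is true.
  c (successors {a, c, e}): φ is true.
  d (successors {d}): φ is true.
  e (successors {a, b, e}): φ is true.
  f (successors {c, f}): φ is false.
  g (successors {b, g}): φ is true.
For instance, at e:
  At e: \Diamond r is true, r is true, so \Diamond r \land r is true.
    At e: \Diamond r requires r at some successor in {a, b, e}.
      r holds at b, so \Diamond r is true at e.
Satisfying worlds: {b, c, d, e, g}

b, c, d, e, g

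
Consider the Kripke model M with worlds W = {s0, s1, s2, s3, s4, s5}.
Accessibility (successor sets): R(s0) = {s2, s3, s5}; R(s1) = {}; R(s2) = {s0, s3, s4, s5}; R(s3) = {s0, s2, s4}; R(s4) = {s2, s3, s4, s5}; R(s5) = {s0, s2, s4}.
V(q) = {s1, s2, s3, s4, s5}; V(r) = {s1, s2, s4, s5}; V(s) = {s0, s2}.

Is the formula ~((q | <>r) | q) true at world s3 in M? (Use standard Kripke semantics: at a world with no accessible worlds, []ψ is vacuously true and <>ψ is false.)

At s3: (q | <>r) | q is true, so ~((q | <>r) | q) is false.
  At s3: q | <>r is true, q is true, so (q | <>r) | q is true.
    At s3: q is true, <>r is true, so q | <>r is true.
      At s3: <>r requires r at some successor in {s0, s2, s4}.
        r holds at s2, so <>r is true at s3.

No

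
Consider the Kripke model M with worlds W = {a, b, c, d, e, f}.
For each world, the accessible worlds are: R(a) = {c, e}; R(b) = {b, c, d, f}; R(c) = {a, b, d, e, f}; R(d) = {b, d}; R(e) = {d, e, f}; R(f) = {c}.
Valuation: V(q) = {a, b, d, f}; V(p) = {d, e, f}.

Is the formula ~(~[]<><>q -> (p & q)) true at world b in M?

At b: ~[]<><>q -> (p & q) is true, so ~(~[]<><>q -> (p & q)) is false.
  At b: ~[]<><>q is false, p & q is false, so ~[]<><>q -> (p & q) is true.
    At b: []<><>q is true, so ~[]<><>q is false.
      At b: []<><>q requires <><>q at every successor {b, c, d, f}.
        At b: <><>q is true.
        At c: <><>q is true.
        At d: <><>q is true.
        At f: <><>q is true.
      So []<><>q is true at b.

No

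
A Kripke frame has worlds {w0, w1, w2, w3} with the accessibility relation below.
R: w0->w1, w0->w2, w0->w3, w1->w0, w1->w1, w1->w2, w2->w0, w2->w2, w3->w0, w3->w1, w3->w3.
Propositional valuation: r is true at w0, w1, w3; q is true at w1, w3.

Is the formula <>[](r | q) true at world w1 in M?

No

At w1: <>[](r | q) requires [](r | q) at some successor in {w0, w1, w2}.
  At w0: [](r | q) is false.
  At w1: [](r | q) is false.
  At w2: [](r | q) is false.
So <>[](r | q) is false at w1.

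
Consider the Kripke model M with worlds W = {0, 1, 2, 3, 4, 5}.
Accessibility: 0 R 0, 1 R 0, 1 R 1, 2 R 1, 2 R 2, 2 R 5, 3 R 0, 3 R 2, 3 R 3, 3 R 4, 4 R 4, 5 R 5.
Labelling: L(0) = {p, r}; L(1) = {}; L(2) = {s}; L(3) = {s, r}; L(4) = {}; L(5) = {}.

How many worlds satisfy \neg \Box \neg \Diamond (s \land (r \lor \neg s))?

Let φ = \neg \Box \neg \Diamond (s \land (r \lor \neg s)). Evaluate φ at each world:
  0 (successors {0}): φ is false.
  1 (successors {0, 1}): φ is false.
  2 (successors {1, 2, 5}): φ is false.
  3 (successors {0, 2, 3, 4}): φ is true.
  4 (successors {4}): φ is false.
  5 (successors {5}): φ is false.
For instance, at 5:
  At 5: \Box \neg \Diamond (s \land (r \lor \neg s)) is true, so \neg \Box \neg \Diamond (s \land (r \lor \neg s)) is false.
    At 5: \Box \neg \Diamond (s \land (r \lor \neg s)) requires \neg \Diamond (s \land (r \lor \neg s)) at every successor {5}.
      At 5: \neg \Diamond (s \land (r \lor \neg s)) is true.
    So \Box \neg \Diamond (s \land (r \lor \neg s)) is true at 5.
Satisfying worlds: {3}

1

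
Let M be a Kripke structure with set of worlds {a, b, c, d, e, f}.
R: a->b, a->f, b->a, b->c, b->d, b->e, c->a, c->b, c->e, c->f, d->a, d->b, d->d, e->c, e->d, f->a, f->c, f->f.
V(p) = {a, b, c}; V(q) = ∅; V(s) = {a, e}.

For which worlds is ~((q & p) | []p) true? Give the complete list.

Let φ = ~((q & p) | []p). Evaluate φ at each world:
  a (successors {b, f}): φ is true.
  b (successors {a, c, d, e}): φ is true.
  c (successors {a, b, e, f}): φ is true.
  d (successors {a, b, d}): φ is true.
  e (successors {c, d}): φ is true.
  f (successors {a, c, f}): φ is true.
For instance, at a:
  At a: (q & p) | []p is false, so ~((q & p) | []p) is true.
    At a: q & p is false, []p is false, so (q & p) | []p is false.
      At a: []p requires p at every successor {b, f}.
        p fails at f, so []p is false at a.
Satisfying worlds: {a, b, c, d, e, f}

a, b, c, d, e, f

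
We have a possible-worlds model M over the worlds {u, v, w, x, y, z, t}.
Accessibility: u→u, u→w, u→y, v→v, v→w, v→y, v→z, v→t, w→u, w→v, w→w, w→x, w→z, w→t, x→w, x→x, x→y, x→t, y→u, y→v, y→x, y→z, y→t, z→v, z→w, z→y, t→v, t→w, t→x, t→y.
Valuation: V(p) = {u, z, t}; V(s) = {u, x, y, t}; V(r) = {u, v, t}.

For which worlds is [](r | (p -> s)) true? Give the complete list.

u, x, z, t

Let φ = [](r | (p -> s)). Evaluate φ at each world:
  u (successors {u, w, y}): φ is true.
  v (successors {v, w, y, z, t}): φ is false.
  w (successors {u, v, w, x, z, t}): φ is false.
  x (successors {w, x, y, t}): φ is true.
  y (successors {u, v, x, z, t}): φ is false.
  z (successors {v, w, y}): φ is true.
  t (successors {v, w, x, y}): φ is true.
For instance, at u:
  At u: [](r | (p -> s)) requires r | (p -> s) at every successor {u, w, y}.
    At u: r | (p -> s) is true.
    At w: r | (p -> s) is true.
    At y: r | (p -> s) is true.
  So [](r | (p -> s)) is true at u.
Satisfying worlds: {u, x, z, t}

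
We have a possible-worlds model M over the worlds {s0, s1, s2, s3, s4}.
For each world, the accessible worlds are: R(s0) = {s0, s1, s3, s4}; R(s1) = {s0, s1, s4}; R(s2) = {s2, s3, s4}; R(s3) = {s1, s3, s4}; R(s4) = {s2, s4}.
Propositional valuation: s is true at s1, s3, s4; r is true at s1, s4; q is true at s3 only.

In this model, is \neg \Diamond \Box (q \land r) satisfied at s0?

Recall that \Box ψ holds at a world iff ψ holds at every accessible world, and \Diamond ψ holds iff ψ holds at some accessible world.
At s0: \Diamond \Box (q \land r) is false, so \neg \Diamond \Box (q \land r) is true.
  At s0: \Diamond \Box (q \land r) requires \Box (q \land r) at some successor in {s0, s1, s3, s4}.
    At s0: \Box (q \land r) is false.
    At s1: \Box (q \land r) is false.
    At s3: \Box (q \land r) is false.
    At s4: \Box (q \land r) is false.
  So \Diamond \Box (q \land r) is false at s0.

Yes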